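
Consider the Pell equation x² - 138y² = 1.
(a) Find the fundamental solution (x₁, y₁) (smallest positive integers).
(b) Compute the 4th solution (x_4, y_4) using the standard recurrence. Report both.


Step 1: Find the fundamental solution (x₁, y₁) of x² - 138y² = 1.
  Expand √138 as a continued fraction. a₀ = ⌊√138⌋ = 11; iterate m_{k+1} = d_k·a_k − m_k, d_{k+1} = (138 − m_{k+1}²)/d_k, a_{k+1} = ⌊(a₀ + m_{k+1})/d_{k+1}⌋ (starting m₀ = 0, d₀ = 1), with convergents p_k = a_k·p_{k-1} + p_{k-2}, q_k = a_k·q_{k-1} + q_{k-2} (p₋₁ = 1, q₋₁ = 0):
  k = 0: a₀ = 11; p₀/q₀ = 11/1; p₀² − 138·q₀² = 121 − 138 = -17.
  k = 1: m = 11, d = 17, a = ⌊(11 + 11)/17⌋ = 1; p/q = (1·11 + 1)/(1·1 + 0) = 12/1; p² − 138·q² = 144 − 138 = 6.
  k = 2: m = 6, d = 6, a = ⌊(11 + 6)/6⌋ = 2; p/q = (2·12 + 11)/(2·1 + 1) = 35/3; p² − 138·q² = 1225 − 1242 = -17.
  k = 3: m = 6, d = 17, a = ⌊(11 + 6)/17⌋ = 1; p/q = (1·35 + 12)/(1·3 + 1) = 47/4; p² − 138·q² = 2209 − 2208 = 1.
  The first convergent with p² − 138·q² = 1 gives the fundamental solution (x₁, y₁) = (47, 4).
Step 2: Apply the recurrence (x_{n+1}, y_{n+1}) = (x₁x_n + 138y₁y_n, x₁y_n + y₁x_n) repeatedly.
  From (x_1, y_1) = (47, 4): x_2 = 47·47 + 138·4·4 = 4417; y_2 = 47·4 + 4·47 = 376.
  From (x_2, y_2) = (4417, 376): x_3 = 47·4417 + 138·4·376 = 415151; y_3 = 47·376 + 4·4417 = 35340.
  From (x_3, y_3) = (415151, 35340): x_4 = 47·415151 + 138·4·35340 = 39019777; y_4 = 47·35340 + 4·415151 = 3321584.
Step 3: Verify x_4² - 138·y_4² = 1522542997129729 - 1522542997129728 = 1 (should be 1). ✓

(x_1, y_1) = (47, 4); (x_4, y_4) = (39019777, 3321584).


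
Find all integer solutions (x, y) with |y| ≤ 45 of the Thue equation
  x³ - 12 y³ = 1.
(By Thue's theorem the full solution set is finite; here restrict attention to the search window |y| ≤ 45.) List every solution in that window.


The equation is x³ - 12y³ = 1. For fixed y, x³ = 12·y³ + 1, so a solution requires the RHS to be a perfect cube.
Strategy: iterate y from -45 to 45, compute RHS = 12·y³ + 1, and check whether it is a (positive or negative) perfect cube.
Check small values of y:
  y = 0: RHS = 1 = (1)³ ⇒ x = 1 works.
  y = 1: RHS = 13 is not a perfect cube.
  y = -1: RHS = -11 is not a perfect cube.
  y = 2: RHS = 97 is not a perfect cube.
  y = -2: RHS = -95 is not a perfect cube.
  y = 3: RHS = 325 is not a perfect cube.
  y = -3: RHS = -323 is not a perfect cube.
Continuing the search up to |y| = 45 finds no further solutions beyond those listed.
Collected solutions: (1, 0).

Solutions (with |y| ≤ 45): (1, 0).


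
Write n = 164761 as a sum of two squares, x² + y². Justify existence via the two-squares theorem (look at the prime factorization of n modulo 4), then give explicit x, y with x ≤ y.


Step 1: Factor n = 164761 = 37 · 61 · 73.
Step 2: Check the mod-4 condition on each prime factor: 37 ≡ 1 (mod 4), exponent 1; 61 ≡ 1 (mod 4), exponent 1; 73 ≡ 1 (mod 4), exponent 1.
All primes ≡ 3 (mod 4) appear to even exponent (or don't appear), so by the two-squares theorem n IS expressible as a sum of two squares.
Step 3: Build a representation. Here n = 37 · 61 · 73 is a product of primes ≡ 1 (mod 4). Each prime p ≡ 1 (mod 4) is itself a sum of two squares; find a² by testing p − a² for a perfect square:
  37: 37 − 1² = 36 = 6² ⇒ 37 = 1² + 6².
  61: 61 − 1² = 60, 61 − 2² = 57, 61 − 3² = 52, 61 − 4² = 45, 61 − 5² = 36 = 6² ⇒ 61 = 5² + 6².
  73: 73 − 1² = 72, 73 − 2² = 69, 73 − 3² = 64 = 8² ⇒ 73 = 3² + 8².
  Combine using the Brahmagupta–Fibonacci identity (a² + b²)(c² + d²) = (ac − bd)² + (ad + bc)² = (ac + bd)² + (ad − bc)²:
  37 · 61 = 2257: from (1² + 6²)(5² + 6²), take (1·5 − 6·6, 1·6 + 6·5) = (5 − 36, 6 + 30) = (-31, 36); dropping signs (only squares matter) gives (31, 36); check 31² + 36² = 961 + 1296 = 2257 ✓.
  2257 · 73 = 164761: from (31² + 36²)(3² + 8²), take (31·3 − 36·8, 31·8 + 36·3) = (93 − 288, 248 + 108) = (-195, 356); dropping signs (only squares matter) gives (195, 356); check 195² + 356² = 38025 + 126736 = 164761 ✓.
Step 4: Order so x ≤ y and verify: 195² + 356² = 38025 + 126736 = 164761 = n. ✓

n = 164761 = 195² + 356² (one valid representation with x ≤ y).


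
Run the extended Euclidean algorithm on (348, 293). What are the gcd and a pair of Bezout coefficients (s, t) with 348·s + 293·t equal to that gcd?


Euclidean algorithm on (348, 293) — divide until remainder is 0:
  348 = 1 · 293 + 55
  293 = 5 · 55 + 18
  55 = 3 · 18 + 1
  18 = 18 · 1 + 0
gcd(348, 293) = 1.
Track Bezout coefficients alongside the remainders: start with r₀ = 348 = a·1 + b·0 (s = 1, t = 0) and r₁ = 293 = a·0 + b·1 (s = 0, t = 1); each new remainder r_{k+1} = r_{k-1} − q_k·r_k inherits s_{k+1} = s_{k-1} − q_k·s_k, t_{k+1} = t_{k-1} − q_k·t_k, so r_k = a·s_k + b·t_k at every step:
  q = 1: r = 55, s = 1 − 1·0 = 1, t = 0 − 1·1 = -1  (check: 348·1 + 293·(-1) = 55)
  q = 5: r = 18, s = 0 − 5·1 = -5, t = 1 − 5·(-1) = 6  (check: 348·(-5) + 293·6 = 18)
  q = 3: r = 1, s = 1 − 3·(-5) = 16, t = -1 − 3·6 = -19  (check: 348·16 + 293·(-19) = 1)
The row with r = 1 (the gcd) gives the Bezout coefficients s = 16, t = -19.
Result: 348 · (16) + 293 · (-19) = 1.

gcd(348, 293) = 1; s = 16, t = -19 (check: 348·16 + 293·(-19) = 1).


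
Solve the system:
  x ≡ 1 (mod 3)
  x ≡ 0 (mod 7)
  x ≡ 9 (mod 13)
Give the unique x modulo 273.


Moduli 3, 7, 13 are pairwise coprime; by CRT there is a unique solution modulo M = 3 · 7 · 13 = 273.
Solve pairwise, accumulating the modulus:
  Start with x ≡ 1 (mod 3).
  Combine with x ≡ 0 (mod 7): since gcd(3, 7) = 1, we get a unique residue mod 21.
    Write x = 1 + 3·t and substitute into x ≡ 0 (mod 7): 3·t ≡ 0 − 1 = -1 (mod 7).
    Reduce coefficients mod 7: 3·t ≡ 6 (mod 7).
    The inverse of 3 mod 7 is 5 (since 3·5 = 15 = 2·7 + 1), so t ≡ 5·6 = 30 ≡ 2 (mod 7).
    Then x = 1 + 3·2 = 7, valid modulo lcm(3, 7) = 21: x ≡ 7 (mod 21).
  Combine with x ≡ 9 (mod 13): since gcd(21, 13) = 1, we get a unique residue mod 273.
    Write x = 7 + 21·t and substitute into x ≡ 9 (mod 13): 21·t ≡ 9 − 7 = 2 (mod 13).
    Reduce coefficients mod 13: 8·t ≡ 2 (mod 13).
    The inverse of 8 mod 13 is 5 (since 8·5 = 40 = 3·13 + 1), so t ≡ 5·2 = 10 ≡ 10 (mod 13).
    Then x = 7 + 21·10 = 217, valid modulo lcm(21, 13) = 273: x ≡ 217 (mod 273).
Verify: 217 mod 3 = 1 ✓, 217 mod 7 = 0 ✓, 217 mod 13 = 9 ✓.

x ≡ 217 (mod 273).


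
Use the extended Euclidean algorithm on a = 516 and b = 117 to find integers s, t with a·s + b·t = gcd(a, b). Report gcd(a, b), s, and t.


Euclidean algorithm on (516, 117) — divide until remainder is 0:
  516 = 4 · 117 + 48
  117 = 2 · 48 + 21
  48 = 2 · 21 + 6
  21 = 3 · 6 + 3
  6 = 2 · 3 + 0
gcd(516, 117) = 3.
Track Bezout coefficients alongside the remainders: start with r₀ = 516 = a·1 + b·0 (s = 1, t = 0) and r₁ = 117 = a·0 + b·1 (s = 0, t = 1); each new remainder r_{k+1} = r_{k-1} − q_k·r_k inherits s_{k+1} = s_{k-1} − q_k·s_k, t_{k+1} = t_{k-1} − q_k·t_k, so r_k = a·s_k + b·t_k at every step:
  q = 4: r = 48, s = 1 − 4·0 = 1, t = 0 − 4·1 = -4  (check: 516·1 + 117·(-4) = 48)
  q = 2: r = 21, s = 0 − 2·1 = -2, t = 1 − 2·(-4) = 9  (check: 516·(-2) + 117·9 = 21)
  q = 2: r = 6, s = 1 − 2·(-2) = 5, t = -4 − 2·9 = -22  (check: 516·5 + 117·(-22) = 6)
  q = 3: r = 3, s = -2 − 3·5 = -17, t = 9 − 3·(-22) = 75  (check: 516·(-17) + 117·75 = 3)
The row with r = 3 (the gcd) gives the Bezout coefficients s = -17, t = 75.
Result: 516 · (-17) + 117 · (75) = 3.

gcd(516, 117) = 3; s = -17, t = 75 (check: 516·(-17) + 117·75 = 3).


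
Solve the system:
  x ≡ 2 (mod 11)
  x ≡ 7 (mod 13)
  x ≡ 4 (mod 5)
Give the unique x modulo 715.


Moduli 11, 13, 5 are pairwise coprime; by CRT there is a unique solution modulo M = 11 · 13 · 5 = 715.
Solve pairwise, accumulating the modulus:
  Start with x ≡ 2 (mod 11).
  Combine with x ≡ 7 (mod 13): since gcd(11, 13) = 1, we get a unique residue mod 143.
    Write x = 2 + 11·t and substitute into x ≡ 7 (mod 13): 11·t ≡ 7 − 2 = 5 (mod 13).
    The inverse of 11 mod 13 is 6 (since 11·6 = 66 = 5·13 + 1), so t ≡ 6·5 = 30 ≡ 4 (mod 13).
    Then x = 2 + 11·4 = 46, valid modulo lcm(11, 13) = 143: x ≡ 46 (mod 143).
  Combine with x ≡ 4 (mod 5): since gcd(143, 5) = 1, we get a unique residue mod 715.
    Write x = 46 + 143·t and substitute into x ≡ 4 (mod 5): 143·t ≡ 4 − 46 = -42 (mod 5).
    Reduce coefficients mod 5: 3·t ≡ 3 (mod 5).
    The inverse of 3 mod 5 is 2 (since 3·2 = 6 = 1·5 + 1), so t ≡ 2·3 = 6 ≡ 1 (mod 5).
    Then x = 46 + 143·1 = 189, valid modulo lcm(143, 5) = 715: x ≡ 189 (mod 715).
Verify: 189 mod 11 = 2 ✓, 189 mod 13 = 7 ✓, 189 mod 5 = 4 ✓.

x ≡ 189 (mod 715).


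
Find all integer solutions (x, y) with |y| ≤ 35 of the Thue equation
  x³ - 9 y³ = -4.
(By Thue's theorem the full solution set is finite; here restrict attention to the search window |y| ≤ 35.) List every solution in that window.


The equation is x³ - 9y³ = -4. For fixed y, x³ = 9·y³ − 4, so a solution requires the RHS to be a perfect cube.
Strategy: iterate y from -35 to 35, compute RHS = 9·y³ − 4, and check whether it is a (positive or negative) perfect cube.
Check small values of y:
  y = 0: RHS = -4 is not a perfect cube.
  y = 1: RHS = 5 is not a perfect cube.
  y = -1: RHS = -13 is not a perfect cube.
  y = 2: RHS = 68 is not a perfect cube.
  y = -2: RHS = -76 is not a perfect cube.
  y = 3: RHS = 239 is not a perfect cube.
  y = -3: RHS = -247 is not a perfect cube.
Continuing the search up to |y| = 35 finds no solutions either.
No (x, y) in the scanned range satisfies the equation.

No integer solutions with |y| ≤ 35.


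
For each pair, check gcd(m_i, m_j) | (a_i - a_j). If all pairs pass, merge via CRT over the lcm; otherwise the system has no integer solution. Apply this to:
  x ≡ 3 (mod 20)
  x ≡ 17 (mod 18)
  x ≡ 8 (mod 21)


Moduli 20, 18, 21 are not pairwise coprime, so CRT works modulo lcm(m_i) when all pairwise compatibility conditions hold.
Pairwise compatibility: gcd(m_i, m_j) must divide a_i - a_j for every pair.
Merge one congruence at a time:
  Start: x ≡ 3 (mod 20).
  Combine with x ≡ 17 (mod 18): gcd(20, 18) = 2; 17 - 3 = 14, which IS divisible by 2, so compatible.
    Write x = 3 + 20·t and substitute into x ≡ 17 (mod 18): 20·t ≡ 17 − 3 = 14 (mod 18).
    Divide the congruence (and modulus) by g = 2: 10·t ≡ 7 (mod 9).
    Reduce coefficients mod 9: 1·t ≡ 7 (mod 9).
    So t ≡ 7 (mod 9).
    Then x = 3 + 20·7 = 143, valid modulo lcm(20, 18) = 180: x ≡ 143 (mod 180).
  Combine with x ≡ 8 (mod 21): gcd(180, 21) = 3; 8 - 143 = -135, which IS divisible by 3, so compatible.
    Write x = 143 + 180·t and substitute into x ≡ 8 (mod 21): 180·t ≡ 8 − 143 = -135 (mod 21).
    Divide the congruence (and modulus) by g = 3: 60·t ≡ -45 (mod 7).
    Reduce coefficients mod 7: 4·t ≡ 4 (mod 7).
    The inverse of 4 mod 7 is 2 (since 4·2 = 8 = 1·7 + 1), so t ≡ 2·4 = 8 ≡ 1 (mod 7).
    Then x = 143 + 180·1 = 323, valid modulo lcm(180, 21) = 1260: x ≡ 323 (mod 1260).
Verify: 323 mod 20 = 3, 323 mod 18 = 17, 323 mod 21 = 8.

x ≡ 323 (mod 1260).


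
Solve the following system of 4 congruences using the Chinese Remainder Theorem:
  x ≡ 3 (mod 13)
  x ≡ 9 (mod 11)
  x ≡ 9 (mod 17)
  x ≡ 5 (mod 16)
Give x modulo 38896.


Product of moduli M = 13 · 11 · 17 · 16 = 38896.
Merge one congruence at a time:
  Start: x ≡ 3 (mod 13).
  Combine with x ≡ 9 (mod 11); new modulus lcm = 143.
    Write x = 3 + 13·t and substitute into x ≡ 9 (mod 11): 13·t ≡ 9 − 3 = 6 (mod 11).
    Reduce coefficients mod 11: 2·t ≡ 6 (mod 11).
    The inverse of 2 mod 11 is 6 (since 2·6 = 12 = 1·11 + 1), so t ≡ 6·6 = 36 ≡ 3 (mod 11).
    Then x = 3 + 13·3 = 42, valid modulo lcm(13, 11) = 143: x ≡ 42 (mod 143).
  Combine with x ≡ 9 (mod 17); new modulus lcm = 2431.
    Write x = 42 + 143·t and substitute into x ≡ 9 (mod 17): 143·t ≡ 9 − 42 = -33 (mod 17).
    Reduce coefficients mod 17: 7·t ≡ 1 (mod 17).
    The inverse of 7 mod 17 is 5 (since 7·5 = 35 = 2·17 + 1), so t ≡ 5·1 = 5 ≡ 5 (mod 17).
    Then x = 42 + 143·5 = 757, valid modulo lcm(143, 17) = 2431: x ≡ 757 (mod 2431).
  Combine with x ≡ 5 (mod 16); new modulus lcm = 38896.
    Write x = 757 + 2431·t and substitute into x ≡ 5 (mod 16): 2431·t ≡ 5 − 757 = -752 (mod 16).
    Reduce coefficients mod 16: 15·t ≡ 0 (mod 16).
    The inverse of 15 mod 16 is 15 (since 15·15 = 225 = 14·16 + 1), so t ≡ 15·0 = 0 ≡ 0 (mod 16).
    Then x = 757 + 2431·0 = 757, valid modulo lcm(2431, 16) = 38896: x ≡ 757 (mod 38896).
Verify against each original: 757 mod 13 = 3, 757 mod 11 = 9, 757 mod 17 = 9, 757 mod 16 = 5.

x ≡ 757 (mod 38896).


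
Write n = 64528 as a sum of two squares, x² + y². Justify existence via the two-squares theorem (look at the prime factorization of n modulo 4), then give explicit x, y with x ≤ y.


Step 1: Factor n = 64528 = 2^4 · 37 · 109.
Step 2: Check the mod-4 condition on each prime factor: 2 = 2 (special); 37 ≡ 1 (mod 4), exponent 1; 109 ≡ 1 (mod 4), exponent 1.
All primes ≡ 3 (mod 4) appear to even exponent (or don't appear), so by the two-squares theorem n IS expressible as a sum of two squares.
Step 3: Build a representation. Group n = k² · m with k = 4 and m = 37 · 109 = 4033 (a product of primes ≡ 1 (mod 4)); a representation of m scales to one of n via (k·x)² + (k·y)² = k²(x² + y²). Each prime p ≡ 1 (mod 4) is itself a sum of two squares; find a² by testing p − a² for a perfect square:
  37: 37 − 1² = 36 = 6² ⇒ 37 = 1² + 6².
  109: 109 − 1² = 108, 109 − 2² = 105, 109 − 3² = 100 = 10² ⇒ 109 = 3² + 10².
  Combine using the Brahmagupta–Fibonacci identity (a² + b²)(c² + d²) = (ac − bd)² + (ad + bc)² = (ac + bd)² + (ad − bc)²:
  37 · 109 = 4033: from (1² + 6²)(3² + 10²), take (1·3 − 6·10, 1·10 + 6·3) = (3 − 60, 10 + 18) = (-57, 28); dropping signs (only squares matter) gives (57, 28); check 57² + 28² = 3249 + 784 = 4033 ✓.
  Scale by k = 4: (4·57, 4·28) = (228, 112).
Step 4: Order so x ≤ y and verify: 112² + 228² = 12544 + 51984 = 64528 = n. ✓

n = 64528 = 112² + 228² (one valid representation with x ≤ y).


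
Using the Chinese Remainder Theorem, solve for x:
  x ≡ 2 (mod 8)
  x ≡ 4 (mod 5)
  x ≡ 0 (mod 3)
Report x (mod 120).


Moduli 8, 5, 3 are pairwise coprime; by CRT there is a unique solution modulo M = 8 · 5 · 3 = 120.
Solve pairwise, accumulating the modulus:
  Start with x ≡ 2 (mod 8).
  Combine with x ≡ 4 (mod 5): since gcd(8, 5) = 1, we get a unique residue mod 40.
    Write x = 2 + 8·t and substitute into x ≡ 4 (mod 5): 8·t ≡ 4 − 2 = 2 (mod 5).
    Reduce coefficients mod 5: 3·t ≡ 2 (mod 5).
    The inverse of 3 mod 5 is 2 (since 3·2 = 6 = 1·5 + 1), so t ≡ 2·2 = 4 ≡ 4 (mod 5).
    Then x = 2 + 8·4 = 34, valid modulo lcm(8, 5) = 40: x ≡ 34 (mod 40).
  Combine with x ≡ 0 (mod 3): since gcd(40, 3) = 1, we get a unique residue mod 120.
    Write x = 34 + 40·t and substitute into x ≡ 0 (mod 3): 40·t ≡ 0 − 34 = -34 (mod 3).
    Reduce coefficients mod 3: 1·t ≡ 2 (mod 3).
    So t ≡ 2 (mod 3).
    Then x = 34 + 40·2 = 114, valid modulo lcm(40, 3) = 120: x ≡ 114 (mod 120).
Verify: 114 mod 8 = 2 ✓, 114 mod 5 = 4 ✓, 114 mod 3 = 0 ✓.

x ≡ 114 (mod 120).


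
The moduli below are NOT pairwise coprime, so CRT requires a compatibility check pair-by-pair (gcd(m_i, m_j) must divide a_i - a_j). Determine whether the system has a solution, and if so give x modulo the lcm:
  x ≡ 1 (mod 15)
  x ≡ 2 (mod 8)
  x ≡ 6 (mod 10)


Moduli 15, 8, 10 are not pairwise coprime, so CRT works modulo lcm(m_i) when all pairwise compatibility conditions hold.
Pairwise compatibility: gcd(m_i, m_j) must divide a_i - a_j for every pair.
Merge one congruence at a time:
  Start: x ≡ 1 (mod 15).
  Combine with x ≡ 2 (mod 8): gcd(15, 8) = 1; 2 - 1 = 1, which IS divisible by 1, so compatible.
    Write x = 1 + 15·t and substitute into x ≡ 2 (mod 8): 15·t ≡ 2 − 1 = 1 (mod 8).
    Reduce coefficients mod 8: 7·t ≡ 1 (mod 8).
    The inverse of 7 mod 8 is 7 (since 7·7 = 49 = 6·8 + 1), so t ≡ 7·1 = 7 ≡ 7 (mod 8).
    Then x = 1 + 15·7 = 106, valid modulo lcm(15, 8) = 120: x ≡ 106 (mod 120).
  Combine with x ≡ 6 (mod 10): gcd(120, 10) = 10; 6 - 106 = -100, which IS divisible by 10, so compatible.
    Write x = 106 + 120·t and substitute into x ≡ 6 (mod 10): 120·t ≡ 6 − 106 = -100 (mod 10).
    Divide the congruence (and modulus) by g = 10: 12·t ≡ -10 (mod 1).
    Modulo 1 every t works; take t = 0.
    Then x = 106 + 120·0 = 106, valid modulo lcm(120, 10) = 120: x ≡ 106 (mod 120).
Verify: 106 mod 15 = 1, 106 mod 8 = 2, 106 mod 10 = 6.

x ≡ 106 (mod 120).


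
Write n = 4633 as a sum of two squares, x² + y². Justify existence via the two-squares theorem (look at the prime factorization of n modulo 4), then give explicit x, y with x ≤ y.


Step 1: Factor n = 4633 = 41 · 113.
Step 2: Check the mod-4 condition on each prime factor: 41 ≡ 1 (mod 4), exponent 1; 113 ≡ 1 (mod 4), exponent 1.
All primes ≡ 3 (mod 4) appear to even exponent (or don't appear), so by the two-squares theorem n IS expressible as a sum of two squares.
Step 3: Build a representation. Here n = 41 · 113 is a product of primes ≡ 1 (mod 4). Each prime p ≡ 1 (mod 4) is itself a sum of two squares; find a² by testing p − a² for a perfect square:
  41: 41 − 1² = 40, 41 − 2² = 37, 41 − 3² = 32, 41 − 4² = 25 = 5² ⇒ 41 = 4² + 5².
  113: 113 − 1² = 112, 113 − 2² = 109, 113 − 3² = 104, 113 − 4² = 97, 113 − 5² = 88, 113 − 6² = 77, 113 − 7² = 64 = 8² ⇒ 113 = 7² + 8².
  Combine using the Brahmagupta–Fibonacci identity (a² + b²)(c² + d²) = (ac − bd)² + (ad + bc)² = (ac + bd)² + (ad − bc)²:
  41 · 113 = 4633: from (4² + 5²)(7² + 8²), take (4·7 − 5·8, 4·8 + 5·7) = (28 − 40, 32 + 35) = (-12, 67); dropping signs (only squares matter) gives (12, 67); check 12² + 67² = 144 + 4489 = 4633 ✓.
Step 4: Order so x ≤ y and verify: 12² + 67² = 144 + 4489 = 4633 = n. ✓

n = 4633 = 12² + 67² (one valid representation with x ≤ y).


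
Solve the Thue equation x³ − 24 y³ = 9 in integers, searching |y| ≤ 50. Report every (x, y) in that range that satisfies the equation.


The equation is x³ - 24y³ = 9. For fixed y, x³ = 24·y³ + 9, so a solution requires the RHS to be a perfect cube.
Strategy: iterate y from -50 to 50, compute RHS = 24·y³ + 9, and check whether it is a (positive or negative) perfect cube.
Check small values of y:
  y = 0: RHS = 9 is not a perfect cube.
  y = 1: RHS = 33 is not a perfect cube.
  y = -1: RHS = -15 is not a perfect cube.
  y = 2: RHS = 201 is not a perfect cube.
  y = -2: RHS = -183 is not a perfect cube.
  y = 3: RHS = 657 is not a perfect cube.
  y = -3: RHS = -639 is not a perfect cube.
Continuing the search up to |y| = 50 finds no solutions either.
No (x, y) in the scanned range satisfies the equation.

No integer solutions with |y| ≤ 50.


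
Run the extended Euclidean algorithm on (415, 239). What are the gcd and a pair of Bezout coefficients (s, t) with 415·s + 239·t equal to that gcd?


Euclidean algorithm on (415, 239) — divide until remainder is 0:
  415 = 1 · 239 + 176
  239 = 1 · 176 + 63
  176 = 2 · 63 + 50
  63 = 1 · 50 + 13
  50 = 3 · 13 + 11
  13 = 1 · 11 + 2
  11 = 5 · 2 + 1
  2 = 2 · 1 + 0
gcd(415, 239) = 1.
Track Bezout coefficients alongside the remainders: start with r₀ = 415 = a·1 + b·0 (s = 1, t = 0) and r₁ = 239 = a·0 + b·1 (s = 0, t = 1); each new remainder r_{k+1} = r_{k-1} − q_k·r_k inherits s_{k+1} = s_{k-1} − q_k·s_k, t_{k+1} = t_{k-1} − q_k·t_k, so r_k = a·s_k + b·t_k at every step:
  q = 1: r = 176, s = 1 − 1·0 = 1, t = 0 − 1·1 = -1  (check: 415·1 + 239·(-1) = 176)
  q = 1: r = 63, s = 0 − 1·1 = -1, t = 1 − 1·(-1) = 2  (check: 415·(-1) + 239·2 = 63)
  q = 2: r = 50, s = 1 − 2·(-1) = 3, t = -1 − 2·2 = -5  (check: 415·3 + 239·(-5) = 50)
  q = 1: r = 13, s = -1 − 1·3 = -4, t = 2 − 1·(-5) = 7  (check: 415·(-4) + 239·7 = 13)
  q = 3: r = 11, s = 3 − 3·(-4) = 15, t = -5 − 3·7 = -26  (check: 415·15 + 239·(-26) = 11)
  q = 1: r = 2, s = -4 − 1·15 = -19, t = 7 − 1·(-26) = 33  (check: 415·(-19) + 239·33 = 2)
  q = 5: r = 1, s = 15 − 5·(-19) = 110, t = -26 − 5·33 = -191  (check: 415·110 + 239·(-191) = 1)
The row with r = 1 (the gcd) gives the Bezout coefficients s = 110, t = -191.
Result: 415 · (110) + 239 · (-191) = 1.

gcd(415, 239) = 1; s = 110, t = -191 (check: 415·110 + 239·(-191) = 1).


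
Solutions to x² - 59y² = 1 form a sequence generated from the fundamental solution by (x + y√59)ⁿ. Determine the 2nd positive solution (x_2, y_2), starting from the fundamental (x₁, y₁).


Step 1: Find the fundamental solution (x₁, y₁) of x² - 59y² = 1.
  Expand √59 as a continued fraction. a₀ = ⌊√59⌋ = 7; iterate m_{k+1} = d_k·a_k − m_k, d_{k+1} = (59 − m_{k+1}²)/d_k, a_{k+1} = ⌊(a₀ + m_{k+1})/d_{k+1}⌋ (starting m₀ = 0, d₀ = 1), with convergents p_k = a_k·p_{k-1} + p_{k-2}, q_k = a_k·q_{k-1} + q_{k-2} (p₋₁ = 1, q₋₁ = 0):
  k = 0: a₀ = 7; p₀/q₀ = 7/1; p₀² − 59·q₀² = 49 − 59 = -10.
  k = 1: m = 7, d = 10, a = ⌊(7 + 7)/10⌋ = 1; p/q = (1·7 + 1)/(1·1 + 0) = 8/1; p² − 59·q² = 64 − 59 = 5.
  k = 2: m = 3, d = 5, a = ⌊(7 + 3)/5⌋ = 2; p/q = (2·8 + 7)/(2·1 + 1) = 23/3; p² − 59·q² = 529 − 531 = -2.
  k = 3: m = 7, d = 2, a = ⌊(7 + 7)/2⌋ = 7; p/q = (7·23 + 8)/(7·3 + 1) = 169/22; p² − 59·q² = 28561 − 28556 = 5.
  k = 4: m = 7, d = 5, a = ⌊(7 + 7)/5⌋ = 2; p/q = (2·169 + 23)/(2·22 + 3) = 361/47; p² − 59·q² = 130321 − 130331 = -10.
  k = 5: m = 3, d = 10, a = ⌊(7 + 3)/10⌋ = 1; p/q = (1·361 + 169)/(1·47 + 22) = 530/69; p² − 59·q² = 280900 − 280899 = 1.
  The first convergent with p² − 59·q² = 1 gives the fundamental solution (x₁, y₁) = (530, 69).
Step 2: Apply the recurrence (x_{n+1}, y_{n+1}) = (x₁x_n + 59y₁y_n, x₁y_n + y₁x_n) repeatedly.
  From (x_1, y_1) = (530, 69): x_2 = 530·530 + 59·69·69 = 561799; y_2 = 530·69 + 69·530 = 73140.
Step 3: Verify x_2² - 59·y_2² = 315618116401 - 315618116400 = 1 (should be 1). ✓

(x_1, y_1) = (530, 69); (x_2, y_2) = (561799, 73140).


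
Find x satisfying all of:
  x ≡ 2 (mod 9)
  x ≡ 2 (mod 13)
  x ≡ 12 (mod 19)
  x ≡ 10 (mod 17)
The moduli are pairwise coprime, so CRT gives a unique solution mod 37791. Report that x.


Product of moduli M = 9 · 13 · 19 · 17 = 37791.
Merge one congruence at a time:
  Start: x ≡ 2 (mod 9).
  Combine with x ≡ 2 (mod 13); new modulus lcm = 117.
    Write x = 2 + 9·t and substitute into x ≡ 2 (mod 13): 9·t ≡ 2 − 2 = 0 (mod 13).
    The inverse of 9 mod 13 is 3 (since 9·3 = 27 = 2·13 + 1), so t ≡ 3·0 = 0 ≡ 0 (mod 13).
    Then x = 2 + 9·0 = 2, valid modulo lcm(9, 13) = 117: x ≡ 2 (mod 117).
  Combine with x ≡ 12 (mod 19); new modulus lcm = 2223.
    Write x = 2 + 117·t and substitute into x ≡ 12 (mod 19): 117·t ≡ 12 − 2 = 10 (mod 19).
    Reduce coefficients mod 19: 3·t ≡ 10 (mod 19).
    The inverse of 3 mod 19 is 13 (since 3·13 = 39 = 2·19 + 1), so t ≡ 13·10 = 130 ≡ 16 (mod 19).
    Then x = 2 + 117·16 = 1874, valid modulo lcm(117, 19) = 2223: x ≡ 1874 (mod 2223).
  Combine with x ≡ 10 (mod 17); new modulus lcm = 37791.
    Write x = 1874 + 2223·t and substitute into x ≡ 10 (mod 17): 2223·t ≡ 10 − 1874 = -1864 (mod 17).
    Reduce coefficients mod 17: 13·t ≡ 6 (mod 17).
    The inverse of 13 mod 17 is 4 (since 13·4 = 52 = 3·17 + 1), so t ≡ 4·6 = 24 ≡ 7 (mod 17).
    Then x = 1874 + 2223·7 = 17435, valid modulo lcm(2223, 17) = 37791: x ≡ 17435 (mod 37791).
Verify against each original: 17435 mod 9 = 2, 17435 mod 13 = 2, 17435 mod 19 = 12, 17435 mod 17 = 10.

x ≡ 17435 (mod 37791).


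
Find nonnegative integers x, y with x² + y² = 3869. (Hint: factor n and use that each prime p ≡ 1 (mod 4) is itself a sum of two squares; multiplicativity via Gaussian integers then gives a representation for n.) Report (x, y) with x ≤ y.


Step 1: Factor n = 3869 = 53 · 73.
Step 2: Check the mod-4 condition on each prime factor: 53 ≡ 1 (mod 4), exponent 1; 73 ≡ 1 (mod 4), exponent 1.
All primes ≡ 3 (mod 4) appear to even exponent (or don't appear), so by the two-squares theorem n IS expressible as a sum of two squares.
Step 3: Build a representation. Here n = 53 · 73 is a product of primes ≡ 1 (mod 4). Each prime p ≡ 1 (mod 4) is itself a sum of two squares; find a² by testing p − a² for a perfect square:
  53: 53 − 1² = 52, 53 − 2² = 49 = 7² ⇒ 53 = 2² + 7².
  73: 73 − 1² = 72, 73 − 2² = 69, 73 − 3² = 64 = 8² ⇒ 73 = 3² + 8².
  Combine using the Brahmagupta–Fibonacci identity (a² + b²)(c² + d²) = (ac − bd)² + (ad + bc)² = (ac + bd)² + (ad − bc)²:
  53 · 73 = 3869: from (2² + 7²)(3² + 8²), take (2·3 − 7·8, 2·8 + 7·3) = (6 − 56, 16 + 21) = (-50, 37); dropping signs (only squares matter) gives (50, 37); check 50² + 37² = 2500 + 1369 = 3869 ✓.
Step 4: Order so x ≤ y and verify: 37² + 50² = 1369 + 2500 = 3869 = n. ✓

n = 3869 = 37² + 50² (one valid representation with x ≤ y).


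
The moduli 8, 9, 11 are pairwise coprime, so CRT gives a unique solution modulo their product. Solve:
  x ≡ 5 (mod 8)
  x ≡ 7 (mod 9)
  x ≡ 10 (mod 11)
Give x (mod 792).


Moduli 8, 9, 11 are pairwise coprime; by CRT there is a unique solution modulo M = 8 · 9 · 11 = 792.
Solve pairwise, accumulating the modulus:
  Start with x ≡ 5 (mod 8).
  Combine with x ≡ 7 (mod 9): since gcd(8, 9) = 1, we get a unique residue mod 72.
    Write x = 5 + 8·t and substitute into x ≡ 7 (mod 9): 8·t ≡ 7 − 5 = 2 (mod 9).
    The inverse of 8 mod 9 is 8 (since 8·8 = 64 = 7·9 + 1), so t ≡ 8·2 = 16 ≡ 7 (mod 9).
    Then x = 5 + 8·7 = 61, valid modulo lcm(8, 9) = 72: x ≡ 61 (mod 72).
  Combine with x ≡ 10 (mod 11): since gcd(72, 11) = 1, we get a unique residue mod 792.
    Write x = 61 + 72·t and substitute into x ≡ 10 (mod 11): 72·t ≡ 10 − 61 = -51 (mod 11).
    Reduce coefficients mod 11: 6·t ≡ 4 (mod 11).
    The inverse of 6 mod 11 is 2 (since 6·2 = 12 = 1·11 + 1), so t ≡ 2·4 = 8 ≡ 8 (mod 11).
    Then x = 61 + 72·8 = 637, valid modulo lcm(72, 11) = 792: x ≡ 637 (mod 792).
Verify: 637 mod 8 = 5 ✓, 637 mod 9 = 7 ✓, 637 mod 11 = 10 ✓.

x ≡ 637 (mod 792).


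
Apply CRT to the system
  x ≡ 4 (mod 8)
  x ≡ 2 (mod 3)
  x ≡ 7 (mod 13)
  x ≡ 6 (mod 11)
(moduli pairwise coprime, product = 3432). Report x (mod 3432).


Product of moduli M = 8 · 3 · 13 · 11 = 3432.
Merge one congruence at a time:
  Start: x ≡ 4 (mod 8).
  Combine with x ≡ 2 (mod 3); new modulus lcm = 24.
    Write x = 4 + 8·t and substitute into x ≡ 2 (mod 3): 8·t ≡ 2 − 4 = -2 (mod 3).
    Reduce coefficients mod 3: 2·t ≡ 1 (mod 3).
    The inverse of 2 mod 3 is 2 (since 2·2 = 4 = 1·3 + 1), so t ≡ 2·1 = 2 ≡ 2 (mod 3).
    Then x = 4 + 8·2 = 20, valid modulo lcm(8, 3) = 24: x ≡ 20 (mod 24).
  Combine with x ≡ 7 (mod 13); new modulus lcm = 312.
    Write x = 20 + 24·t and substitute into x ≡ 7 (mod 13): 24·t ≡ 7 − 20 = -13 (mod 13).
    Reduce coefficients mod 13: 11·t ≡ 0 (mod 13).
    The inverse of 11 mod 13 is 6 (since 11·6 = 66 = 5·13 + 1), so t ≡ 6·0 = 0 ≡ 0 (mod 13).
    Then x = 20 + 24·0 = 20, valid modulo lcm(24, 13) = 312: x ≡ 20 (mod 312).
  Combine with x ≡ 6 (mod 11); new modulus lcm = 3432.
    Write x = 20 + 312·t and substitute into x ≡ 6 (mod 11): 312·t ≡ 6 − 20 = -14 (mod 11).
    Reduce coefficients mod 11: 4·t ≡ 8 (mod 11).
    The inverse of 4 mod 11 is 3 (since 4·3 = 12 = 1·11 + 1), so t ≡ 3·8 = 24 ≡ 2 (mod 11).
    Then x = 20 + 312·2 = 644, valid modulo lcm(312, 11) = 3432: x ≡ 644 (mod 3432).
Verify against each original: 644 mod 8 = 4, 644 mod 3 = 2, 644 mod 13 = 7, 644 mod 11 = 6.

x ≡ 644 (mod 3432).


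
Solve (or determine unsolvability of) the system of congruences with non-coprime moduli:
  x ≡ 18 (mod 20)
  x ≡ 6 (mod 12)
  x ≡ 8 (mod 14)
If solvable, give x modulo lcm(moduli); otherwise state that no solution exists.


Moduli 20, 12, 14 are not pairwise coprime, so CRT works modulo lcm(m_i) when all pairwise compatibility conditions hold.
Pairwise compatibility: gcd(m_i, m_j) must divide a_i - a_j for every pair.
Merge one congruence at a time:
  Start: x ≡ 18 (mod 20).
  Combine with x ≡ 6 (mod 12): gcd(20, 12) = 4; 6 - 18 = -12, which IS divisible by 4, so compatible.
    Write x = 18 + 20·t and substitute into x ≡ 6 (mod 12): 20·t ≡ 6 − 18 = -12 (mod 12).
    Divide the congruence (and modulus) by g = 4: 5·t ≡ -3 (mod 3).
    Reduce coefficients mod 3: 2·t ≡ 0 (mod 3).
    The inverse of 2 mod 3 is 2 (since 2·2 = 4 = 1·3 + 1), so t ≡ 2·0 = 0 ≡ 0 (mod 3).
    Then x = 18 + 20·0 = 18, valid modulo lcm(20, 12) = 60: x ≡ 18 (mod 60).
  Combine with x ≡ 8 (mod 14): gcd(60, 14) = 2; 8 - 18 = -10, which IS divisible by 2, so compatible.
    Write x = 18 + 60·t and substitute into x ≡ 8 (mod 14): 60·t ≡ 8 − 18 = -10 (mod 14).
    Divide the congruence (and modulus) by g = 2: 30·t ≡ -5 (mod 7).
    Reduce coefficients mod 7: 2·t ≡ 2 (mod 7).
    The inverse of 2 mod 7 is 4 (since 2·4 = 8 = 1·7 + 1), so t ≡ 4·2 = 8 ≡ 1 (mod 7).
    Then x = 18 + 60·1 = 78, valid modulo lcm(60, 14) = 420: x ≡ 78 (mod 420).
Verify: 78 mod 20 = 18, 78 mod 12 = 6, 78 mod 14 = 8.

x ≡ 78 (mod 420).


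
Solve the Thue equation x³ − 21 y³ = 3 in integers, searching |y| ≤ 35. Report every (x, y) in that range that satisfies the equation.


The equation is x³ - 21y³ = 3. For fixed y, x³ = 21·y³ + 3, so a solution requires the RHS to be a perfect cube.
Strategy: iterate y from -35 to 35, compute RHS = 21·y³ + 3, and check whether it is a (positive or negative) perfect cube.
Check small values of y:
  y = 0: RHS = 3 is not a perfect cube.
  y = 1: RHS = 24 is not a perfect cube.
  y = -1: RHS = -18 is not a perfect cube.
  y = 2: RHS = 171 is not a perfect cube.
  y = -2: RHS = -165 is not a perfect cube.
  y = 3: RHS = 570 is not a perfect cube.
  y = -3: RHS = -564 is not a perfect cube.
Continuing the search up to |y| = 35 finds no solutions either.
No (x, y) in the scanned range satisfies the equation.

No integer solutions with |y| ≤ 35.


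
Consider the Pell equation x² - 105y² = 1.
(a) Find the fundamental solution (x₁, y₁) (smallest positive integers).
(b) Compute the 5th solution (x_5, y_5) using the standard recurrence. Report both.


Step 1: Find the fundamental solution (x₁, y₁) of x² - 105y² = 1.
  Expand √105 as a continued fraction. a₀ = ⌊√105⌋ = 10; iterate m_{k+1} = d_k·a_k − m_k, d_{k+1} = (105 − m_{k+1}²)/d_k, a_{k+1} = ⌊(a₀ + m_{k+1})/d_{k+1}⌋ (starting m₀ = 0, d₀ = 1), with convergents p_k = a_k·p_{k-1} + p_{k-2}, q_k = a_k·q_{k-1} + q_{k-2} (p₋₁ = 1, q₋₁ = 0):
  k = 0: a₀ = 10; p₀/q₀ = 10/1; p₀² − 105·q₀² = 100 − 105 = -5.
  k = 1: m = 10, d = 5, a = ⌊(10 + 10)/5⌋ = 4; p/q = (4·10 + 1)/(4·1 + 0) = 41/4; p² − 105·q² = 1681 − 1680 = 1.
  The first convergent with p² − 105·q² = 1 gives the fundamental solution (x₁, y₁) = (41, 4).
Step 2: Apply the recurrence (x_{n+1}, y_{n+1}) = (x₁x_n + 105y₁y_n, x₁y_n + y₁x_n) repeatedly.
  From (x_1, y_1) = (41, 4): x_2 = 41·41 + 105·4·4 = 3361; y_2 = 41·4 + 4·41 = 328.
  From (x_2, y_2) = (3361, 328): x_3 = 41·3361 + 105·4·328 = 275561; y_3 = 41·328 + 4·3361 = 26892.
  From (x_3, y_3) = (275561, 26892): x_4 = 41·275561 + 105·4·26892 = 22592641; y_4 = 41·26892 + 4·275561 = 2204816.
  From (x_4, y_4) = (22592641, 2204816): x_5 = 41·22592641 + 105·4·2204816 = 1852321001; y_5 = 41·2204816 + 4·22592641 = 180768020.
Step 3: Verify x_5² - 105·y_5² = 3431093090745642001 - 3431093090745642000 = 1 (should be 1). ✓

(x_1, y_1) = (41, 4); (x_5, y_5) = (1852321001, 180768020).


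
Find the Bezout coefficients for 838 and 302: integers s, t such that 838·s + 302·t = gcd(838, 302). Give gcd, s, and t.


Euclidean algorithm on (838, 302) — divide until remainder is 0:
  838 = 2 · 302 + 234
  302 = 1 · 234 + 68
  234 = 3 · 68 + 30
  68 = 2 · 30 + 8
  30 = 3 · 8 + 6
  8 = 1 · 6 + 2
  6 = 3 · 2 + 0
gcd(838, 302) = 2.
Track Bezout coefficients alongside the remainders: start with r₀ = 838 = a·1 + b·0 (s = 1, t = 0) and r₁ = 302 = a·0 + b·1 (s = 0, t = 1); each new remainder r_{k+1} = r_{k-1} − q_k·r_k inherits s_{k+1} = s_{k-1} − q_k·s_k, t_{k+1} = t_{k-1} − q_k·t_k, so r_k = a·s_k + b·t_k at every step:
  q = 2: r = 234, s = 1 − 2·0 = 1, t = 0 − 2·1 = -2  (check: 838·1 + 302·(-2) = 234)
  q = 1: r = 68, s = 0 − 1·1 = -1, t = 1 − 1·(-2) = 3  (check: 838·(-1) + 302·3 = 68)
  q = 3: r = 30, s = 1 − 3·(-1) = 4, t = -2 − 3·3 = -11  (check: 838·4 + 302·(-11) = 30)
  q = 2: r = 8, s = -1 − 2·4 = -9, t = 3 − 2·(-11) = 25  (check: 838·(-9) + 302·25 = 8)
  q = 3: r = 6, s = 4 − 3·(-9) = 31, t = -11 − 3·25 = -86  (check: 838·31 + 302·(-86) = 6)
  q = 1: r = 2, s = -9 − 1·31 = -40, t = 25 − 1·(-86) = 111  (check: 838·(-40) + 302·111 = 2)
The row with r = 2 (the gcd) gives the Bezout coefficients s = -40, t = 111.
Result: 838 · (-40) + 302 · (111) = 2.

gcd(838, 302) = 2; s = -40, t = 111 (check: 838·(-40) + 302·111 = 2).


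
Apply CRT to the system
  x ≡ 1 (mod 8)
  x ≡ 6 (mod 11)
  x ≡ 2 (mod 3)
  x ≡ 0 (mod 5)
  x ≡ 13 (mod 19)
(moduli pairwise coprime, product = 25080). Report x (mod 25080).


Product of moduli M = 8 · 11 · 3 · 5 · 19 = 25080.
Merge one congruence at a time:
  Start: x ≡ 1 (mod 8).
  Combine with x ≡ 6 (mod 11); new modulus lcm = 88.
    Write x = 1 + 8·t and substitute into x ≡ 6 (mod 11): 8·t ≡ 6 − 1 = 5 (mod 11).
    The inverse of 8 mod 11 is 7 (since 8·7 = 56 = 5·11 + 1), so t ≡ 7·5 = 35 ≡ 2 (mod 11).
    Then x = 1 + 8·2 = 17, valid modulo lcm(8, 11) = 88: x ≡ 17 (mod 88).
  Combine with x ≡ 2 (mod 3); new modulus lcm = 264.
    Write x = 17 + 88·t and substitute into x ≡ 2 (mod 3): 88·t ≡ 2 − 17 = -15 (mod 3).
    Reduce coefficients mod 3: 1·t ≡ 0 (mod 3).
    So t ≡ 0 (mod 3).
    Then x = 17 + 88·0 = 17, valid modulo lcm(88, 3) = 264: x ≡ 17 (mod 264).
  Combine with x ≡ 0 (mod 5); new modulus lcm = 1320.
    Write x = 17 + 264·t and substitute into x ≡ 0 (mod 5): 264·t ≡ 0 − 17 = -17 (mod 5).
    Reduce coefficients mod 5: 4·t ≡ 3 (mod 5).
    The inverse of 4 mod 5 is 4 (since 4·4 = 16 = 3·5 + 1), so t ≡ 4·3 = 12 ≡ 2 (mod 5).
    Then x = 17 + 264·2 = 545, valid modulo lcm(264, 5) = 1320: x ≡ 545 (mod 1320).
  Combine with x ≡ 13 (mod 19); new modulus lcm = 25080.
    Write x = 545 + 1320·t and substitute into x ≡ 13 (mod 19): 1320·t ≡ 13 − 545 = -532 (mod 19).
    Reduce coefficients mod 19: 9·t ≡ 0 (mod 19).
    The inverse of 9 mod 19 is 17 (since 9·17 = 153 = 8·19 + 1), so t ≡ 17·0 = 0 ≡ 0 (mod 19).
    Then x = 545 + 1320·0 = 545, valid modulo lcm(1320, 19) = 25080: x ≡ 545 (mod 25080).
Verify against each original: 545 mod 8 = 1, 545 mod 11 = 6, 545 mod 3 = 2, 545 mod 5 = 0, 545 mod 19 = 13.

x ≡ 545 (mod 25080).


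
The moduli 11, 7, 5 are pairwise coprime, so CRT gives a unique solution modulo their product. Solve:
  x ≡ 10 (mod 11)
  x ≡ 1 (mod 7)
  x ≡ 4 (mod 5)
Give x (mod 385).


Moduli 11, 7, 5 are pairwise coprime; by CRT there is a unique solution modulo M = 11 · 7 · 5 = 385.
Solve pairwise, accumulating the modulus:
  Start with x ≡ 10 (mod 11).
  Combine with x ≡ 1 (mod 7): since gcd(11, 7) = 1, we get a unique residue mod 77.
    Write x = 10 + 11·t and substitute into x ≡ 1 (mod 7): 11·t ≡ 1 − 10 = -9 (mod 7).
    Reduce coefficients mod 7: 4·t ≡ 5 (mod 7).
    The inverse of 4 mod 7 is 2 (since 4·2 = 8 = 1·7 + 1), so t ≡ 2·5 = 10 ≡ 3 (mod 7).
    Then x = 10 + 11·3 = 43, valid modulo lcm(11, 7) = 77: x ≡ 43 (mod 77).
  Combine with x ≡ 4 (mod 5): since gcd(77, 5) = 1, we get a unique residue mod 385.
    Write x = 43 + 77·t and substitute into x ≡ 4 (mod 5): 77·t ≡ 4 − 43 = -39 (mod 5).
    Reduce coefficients mod 5: 2·t ≡ 1 (mod 5).
    The inverse of 2 mod 5 is 3 (since 2·3 = 6 = 1·5 + 1), so t ≡ 3·1 = 3 ≡ 3 (mod 5).
    Then x = 43 + 77·3 = 274, valid modulo lcm(77, 5) = 385: x ≡ 274 (mod 385).
Verify: 274 mod 11 = 10 ✓, 274 mod 7 = 1 ✓, 274 mod 5 = 4 ✓.

x ≡ 274 (mod 385).


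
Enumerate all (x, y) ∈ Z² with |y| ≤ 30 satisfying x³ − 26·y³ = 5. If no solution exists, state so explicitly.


The equation is x³ - 26y³ = 5. For fixed y, x³ = 26·y³ + 5, so a solution requires the RHS to be a perfect cube.
Strategy: iterate y from -30 to 30, compute RHS = 26·y³ + 5, and check whether it is a (positive or negative) perfect cube.
Check small values of y:
  y = 0: RHS = 5 is not a perfect cube.
  y = 1: RHS = 31 is not a perfect cube.
  y = -1: RHS = -21 is not a perfect cube.
  y = 2: RHS = 213 is not a perfect cube.
  y = -2: RHS = -203 is not a perfect cube.
  y = 3: RHS = 707 is not a perfect cube.
  y = -3: RHS = -697 is not a perfect cube.
Continuing the search up to |y| = 30 finds no solutions either.
No (x, y) in the scanned range satisfies the equation.

No integer solutions with |y| ≤ 30.


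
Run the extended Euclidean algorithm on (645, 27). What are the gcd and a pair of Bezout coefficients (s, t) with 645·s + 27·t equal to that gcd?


Euclidean algorithm on (645, 27) — divide until remainder is 0:
  645 = 23 · 27 + 24
  27 = 1 · 24 + 3
  24 = 8 · 3 + 0
gcd(645, 27) = 3.
Track Bezout coefficients alongside the remainders: start with r₀ = 645 = a·1 + b·0 (s = 1, t = 0) and r₁ = 27 = a·0 + b·1 (s = 0, t = 1); each new remainder r_{k+1} = r_{k-1} − q_k·r_k inherits s_{k+1} = s_{k-1} − q_k·s_k, t_{k+1} = t_{k-1} − q_k·t_k, so r_k = a·s_k + b·t_k at every step:
  q = 23: r = 24, s = 1 − 23·0 = 1, t = 0 − 23·1 = -23  (check: 645·1 + 27·(-23) = 24)
  q = 1: r = 3, s = 0 − 1·1 = -1, t = 1 − 1·(-23) = 24  (check: 645·(-1) + 27·24 = 3)
The row with r = 3 (the gcd) gives the Bezout coefficients s = -1, t = 24.
Result: 645 · (-1) + 27 · (24) = 3.

gcd(645, 27) = 3; s = -1, t = 24 (check: 645·(-1) + 27·24 = 3).


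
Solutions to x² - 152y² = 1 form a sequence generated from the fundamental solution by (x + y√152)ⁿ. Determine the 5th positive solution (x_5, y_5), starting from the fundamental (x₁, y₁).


Step 1: Find the fundamental solution (x₁, y₁) of x² - 152y² = 1.
  Expand √152 as a continued fraction. a₀ = ⌊√152⌋ = 12; iterate m_{k+1} = d_k·a_k − m_k, d_{k+1} = (152 − m_{k+1}²)/d_k, a_{k+1} = ⌊(a₀ + m_{k+1})/d_{k+1}⌋ (starting m₀ = 0, d₀ = 1), with convergents p_k = a_k·p_{k-1} + p_{k-2}, q_k = a_k·q_{k-1} + q_{k-2} (p₋₁ = 1, q₋₁ = 0):
  k = 0: a₀ = 12; p₀/q₀ = 12/1; p₀² − 152·q₀² = 144 − 152 = -8.
  k = 1: m = 12, d = 8, a = ⌊(12 + 12)/8⌋ = 3; p/q = (3·12 + 1)/(3·1 + 0) = 37/3; p² − 152·q² = 1369 − 1368 = 1.
  The first convergent with p² − 152·q² = 1 gives the fundamental solution (x₁, y₁) = (37, 3).
Step 2: Apply the recurrence (x_{n+1}, y_{n+1}) = (x₁x_n + 152y₁y_n, x₁y_n + y₁x_n) repeatedly.
  From (x_1, y_1) = (37, 3): x_2 = 37·37 + 152·3·3 = 2737; y_2 = 37·3 + 3·37 = 222.
  From (x_2, y_2) = (2737, 222): x_3 = 37·2737 + 152·3·222 = 202501; y_3 = 37·222 + 3·2737 = 16425.
  From (x_3, y_3) = (202501, 16425): x_4 = 37·202501 + 152·3·16425 = 14982337; y_4 = 37·16425 + 3·202501 = 1215228.
  From (x_4, y_4) = (14982337, 1215228): x_5 = 37·14982337 + 152·3·1215228 = 1108490437; y_5 = 37·1215228 + 3·14982337 = 89910447.
Step 3: Verify x_5² - 152·y_5² = 1228751048920450969 - 1228751048920450968 = 1 (should be 1). ✓

(x_1, y_1) = (37, 3); (x_5, y_5) = (1108490437, 89910447).
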